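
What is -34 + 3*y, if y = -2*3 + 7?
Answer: -31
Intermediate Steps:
y = 1 (y = -6 + 7 = 1)
-34 + 3*y = -34 + 3*1 = -34 + 3 = -31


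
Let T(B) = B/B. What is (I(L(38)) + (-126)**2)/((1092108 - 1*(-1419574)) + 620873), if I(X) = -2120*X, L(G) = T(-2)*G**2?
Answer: -3045404/3132555 ≈ -0.97218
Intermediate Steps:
T(B) = 1
L(G) = G**2 (L(G) = 1*G**2 = G**2)
(I(L(38)) + (-126)**2)/((1092108 - 1*(-1419574)) + 620873) = (-2120*38**2 + (-126)**2)/((1092108 - 1*(-1419574)) + 620873) = (-2120*1444 + 15876)/((1092108 + 1419574) + 620873) = (-3061280 + 15876)/(2511682 + 620873) = -3045404/3132555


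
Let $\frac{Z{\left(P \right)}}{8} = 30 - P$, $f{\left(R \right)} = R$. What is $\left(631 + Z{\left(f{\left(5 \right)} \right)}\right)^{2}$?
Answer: $690561$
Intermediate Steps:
$Z{\left(P \right)} = 240 - 8 P$ ($Z{\left(P \right)} = 8 \left(30 - P\right) = 240 - 8 P$)
$\left(631 + Z{\left(f{\left(5 \right)} \right)}\right)^{2} = \left(631 + \left(240 - 40\right)\right)^{2} = \left(631 + 200\right)^{2} = 831^{2} = 690561$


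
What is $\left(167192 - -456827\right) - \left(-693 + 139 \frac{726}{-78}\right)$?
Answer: $\frac{8138075}{13} \approx 6.2601 \cdot 10^{5}$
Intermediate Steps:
$\left(167192 - -456827\right) - \left(-693 + 139 \frac{726}{-78}\right) = \left(167192 + 456827\right) - \left(-693 + 139 \cdot 726 \left(- \frac{1}{78}\right)\right) = 624019 + \left(\left(-139\right) \left(- \frac{121}{13}\right) + 693\right) = 624019 + \left(\frac{16819}{13} + 693\right) = 624019 + \frac{25828}{13} = \frac{8138075}{13}$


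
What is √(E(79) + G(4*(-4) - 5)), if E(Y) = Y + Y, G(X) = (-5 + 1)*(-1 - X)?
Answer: √78 ≈ 8.8318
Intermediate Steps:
G(X) = 4 + 4*X (G(X) = -4*(-1 - X) = 4 + 4*X)
E(Y) = 2*Y
√(E(79) + G(4*(-4) - 5)) = √(2*79 + (4 + 4*(4*(-4) - 5))) = √(158 + (4 + 4*(-16 - 5))) = √(158 + (4 + 4*(-21))) = √(158 + (4 - 84)) = √(158 - 80) = √78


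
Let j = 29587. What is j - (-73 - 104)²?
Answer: -1742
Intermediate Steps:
j - (-73 - 104)² = 29587 - (-73 - 104)² = 29587 - 1*(-177)² = 29587 - 1*31329 = 29587 - 31329 = -1742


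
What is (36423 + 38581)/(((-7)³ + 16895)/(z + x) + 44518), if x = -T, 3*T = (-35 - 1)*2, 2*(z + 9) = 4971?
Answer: 187547502/111333811 ≈ 1.6846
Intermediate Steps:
z = 4953/2 (z = -9 + (½)*4971 = -9 + 4971/2 = 4953/2 ≈ 2476.5)
T = -24 (T = ((-35 - 1)*2)/3 = (-36*2)/3 = (⅓)*(-72) = -24)
x = 24 (x = -1*(-24) = 24)
(36423 + 38581)/(((-7)³ + 16895)/(z + x) + 44518) = (36423 + 38581)/(((-7)³ + 16895)/(4953/2 + 24) + 44518) = 75004/((-343 + 16895)/(5001/2) + 44518) = 75004/(16552*(2/5001) + 44518) = 75004/(33104/5001 + 44518) = 75004/(222667622/5001) = 75004*(5001/222667622) = 187547502/111333811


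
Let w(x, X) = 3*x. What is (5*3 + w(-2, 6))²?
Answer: 81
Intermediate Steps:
(5*3 + w(-2, 6))² = (5*3 + 3*(-2))² = (15 - 6)² = 9² = 81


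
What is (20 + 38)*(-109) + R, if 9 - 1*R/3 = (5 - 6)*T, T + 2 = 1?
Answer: -6298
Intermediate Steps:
T = -1 (T = -2 + 1 = -1)
R = 24 (R = 27 - 3*(5 - 6)*(-1) = 27 - (-3)*(-1) = 27 - 3*1 = 27 - 3 = 24)
(20 + 38)*(-109) + R = (20 + 38)*(-109) + 24 = 58*(-109) + 24 = -6322 + 24 = -6298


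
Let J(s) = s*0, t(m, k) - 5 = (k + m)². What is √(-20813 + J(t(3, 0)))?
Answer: I*√20813 ≈ 144.27*I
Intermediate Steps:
t(m, k) = 5 + (k + m)²
J(s) = 0
√(-20813 + J(t(3, 0))) = √(-20813 + 0) = √(-20813) = I*√20813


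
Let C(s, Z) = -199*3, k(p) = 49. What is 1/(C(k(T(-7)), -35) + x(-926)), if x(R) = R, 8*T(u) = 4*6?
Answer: -1/1523 ≈ -0.00065660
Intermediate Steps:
T(u) = 3 (T(u) = (4*6)/8 = (⅛)*24 = 3)
C(s, Z) = -597
1/(C(k(T(-7)), -35) + x(-926)) = 1/(-597 - 926) = 1/(-1523) = -1/1523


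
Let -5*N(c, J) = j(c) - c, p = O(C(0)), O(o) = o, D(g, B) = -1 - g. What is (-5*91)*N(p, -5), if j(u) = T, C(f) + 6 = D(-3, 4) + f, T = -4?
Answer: 0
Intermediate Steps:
C(f) = -4 + f (C(f) = -6 + ((-1 - 1*(-3)) + f) = -6 + ((-1 + 3) + f) = -6 + (2 + f) = -4 + f)
j(u) = -4
p = -4 (p = -4 + 0 = -4)
N(c, J) = ⅘ + c/5 (N(c, J) = -(-4 - c)/5 = ⅘ + c/5)
(-5*91)*N(p, -5) = (-5*91)*(⅘ + (⅕)*(-4)) = -455*(⅘ - ⅘) = -455*0 = 0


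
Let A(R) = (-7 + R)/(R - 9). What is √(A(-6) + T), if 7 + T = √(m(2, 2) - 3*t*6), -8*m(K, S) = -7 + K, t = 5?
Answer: √(-5520 + 225*I*√1430)/30 ≈ 1.6025 + 2.9498*I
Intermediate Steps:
m(K, S) = 7/8 - K/8 (m(K, S) = -(-7 + K)/8 = 7/8 - K/8)
T = -7 + I*√1430/4 (T = -7 + √((7/8 - ⅛*2) - 3*5*6) = -7 + √((7/8 - ¼) - 15*6) = -7 + √(5/8 - 90) = -7 + √(-715/8) = -7 + I*√1430/4 ≈ -7.0 + 9.4538*I)
A(R) = (-7 + R)/(-9 + R)
√(A(-6) + T) = √((-7 - 6)/(-9 - 6) + (-7 + I*√1430/4)) = √(-13/(-15) + (-7 + I*√1430/4)) = √(-1/15*(-13) + (-7 + I*√1430/4)) = √(13/15 + (-7 + I*√1430/4)) = √(-92/15 + I*√1430/4)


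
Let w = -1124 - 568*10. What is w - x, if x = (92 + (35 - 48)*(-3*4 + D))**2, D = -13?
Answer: -180693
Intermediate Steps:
w = -6804 (w = -1124 - 1*5680 = -1124 - 5680 = -6804)
x = 173889 (x = (92 + (35 - 48)*(-3*4 - 13))**2 = (92 - 13*(-12 - 13))**2 = (92 - 13*(-25))**2 = (92 + 325)**2 = 417**2 = 173889)
w - x = -6804 - 1*173889 = -6804 - 173889 = -180693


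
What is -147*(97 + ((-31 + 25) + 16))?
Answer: -15729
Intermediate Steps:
-147*(97 + ((-31 + 25) + 16)) = -147*(97 + (-6 + 16)) = -147*(97 + 10) = -147*107 = -15729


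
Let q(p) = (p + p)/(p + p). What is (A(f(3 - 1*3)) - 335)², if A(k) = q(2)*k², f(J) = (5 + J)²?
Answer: 84100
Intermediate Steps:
q(p) = 1 (q(p) = (2*p)/((2*p)) = (2*p)*(1/(2*p)) = 1)
A(k) = k² (A(k) = 1*k² = k²)
(A(f(3 - 1*3)) - 335)² = (((5 + (3 - 1*3))²)² - 335)² = (((5 + (3 - 3))²)² - 335)² = (((5 + 0)²)² - 335)² = ((5²)² - 335)² = (25² - 335)² = (625 - 335)² = 290² = 84100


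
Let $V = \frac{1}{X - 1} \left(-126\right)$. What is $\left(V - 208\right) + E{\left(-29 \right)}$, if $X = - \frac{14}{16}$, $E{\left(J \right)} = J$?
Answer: $- \frac{849}{5} \approx -169.8$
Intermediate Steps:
$X = - \frac{7}{8}$ ($X = - \frac{14}{16} = \left(-1\right) \frac{7}{8} = - \frac{7}{8} \approx -0.875$)
$V = \frac{336}{5}$ ($V = \frac{1}{- \frac{7}{8} - 1} \left(-126\right) = \frac{1}{- \frac{15}{8}} \left(-126\right) = \left(- \frac{8}{15}\right) \left(-126\right) = \frac{336}{5} \approx 67.2$)
$\left(V - 208\right) + E{\left(-29 \right)} = \left(\frac{336}{5} - 208\right) - 29 = - \frac{704}{5} - 29 = - \frac{849}{5}$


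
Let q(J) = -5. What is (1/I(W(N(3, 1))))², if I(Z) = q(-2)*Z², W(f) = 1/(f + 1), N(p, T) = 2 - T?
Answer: 16/25 ≈ 0.64000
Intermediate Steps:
W(f) = 1/(1 + f)
I(Z) = -5*Z²
(1/I(W(N(3, 1))))² = (1/(-5/(1 + (2 - 1*1))²))² = (1/(-5/(1 + (2 - 1))²))² = (1/(-5/(1 + 1)²))² = (1/(-5*(1/2)²))² = (1/(-5*(½)²))² = (1/(-5*¼))² = (1/(-5/4))² = (-⅘)² = 16/25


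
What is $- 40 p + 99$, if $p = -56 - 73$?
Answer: $5259$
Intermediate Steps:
$p = -129$ ($p = -56 - 73 = -129$)
$- 40 p + 99 = \left(-40\right) \left(-129\right) + 99 = 5160 + 99 = 5259$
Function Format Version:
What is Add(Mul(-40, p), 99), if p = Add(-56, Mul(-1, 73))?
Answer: 5259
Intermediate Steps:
p = -129 (p = Add(-56, -73) = -129)
Add(Mul(-40, p), 99) = Add(Mul(-40, -129), 99) = Add(5160, 99) = 5259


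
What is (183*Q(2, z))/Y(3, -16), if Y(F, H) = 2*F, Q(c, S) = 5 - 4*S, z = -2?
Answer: 793/2 ≈ 396.50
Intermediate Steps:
(183*Q(2, z))/Y(3, -16) = (183*(5 - 4*(-2)))/((2*3)) = (183*(5 + 8))/6 = (183*13)*(⅙) = 2379*(⅙) = 793/2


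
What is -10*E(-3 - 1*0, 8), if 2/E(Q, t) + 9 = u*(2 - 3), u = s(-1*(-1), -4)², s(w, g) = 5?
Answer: 10/17 ≈ 0.58823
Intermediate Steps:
u = 25 (u = 5² = 25)
E(Q, t) = -1/17 (E(Q, t) = 2/(-9 + 25*(2 - 3)) = 2/(-9 + 25*(-1)) = 2/(-9 - 25) = 2/(-34) = 2*(-1/34) = -1/17)
-10*E(-3 - 1*0, 8) = -10*(-1/17) = 10/17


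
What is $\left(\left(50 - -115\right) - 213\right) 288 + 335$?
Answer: $-13489$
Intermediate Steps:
$\left(\left(50 - -115\right) - 213\right) 288 + 335 = \left(\left(50 + 115\right) - 213\right) 288 + 335 = \left(165 - 213\right) 288 + 335 = \left(-48\right) 288 + 335 = -13824 + 335 = -13489$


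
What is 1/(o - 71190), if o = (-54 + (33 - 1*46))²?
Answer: -1/66701 ≈ -1.4992e-5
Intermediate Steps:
o = 4489 (o = (-54 + (33 - 46))² = (-54 - 13)² = (-67)² = 4489)
1/(o - 71190) = 1/(4489 - 71190) = 1/(-66701) = -1/66701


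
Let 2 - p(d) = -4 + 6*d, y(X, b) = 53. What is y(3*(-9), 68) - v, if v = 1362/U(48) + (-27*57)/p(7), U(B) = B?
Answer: -145/8 ≈ -18.125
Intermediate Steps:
p(d) = 6 - 6*d (p(d) = 2 - (-4 + 6*d) = 2 + (4 - 6*d) = 6 - 6*d)
v = 569/8 (v = 1362/48 + (-27*57)/(6 - 6*7) = 1362*(1/48) - 1539/(6 - 42) = 227/8 - 1539/(-36) = 227/8 - 1539*(-1/36) = 227/8 + 171/4 = 569/8 ≈ 71.125)
y(3*(-9), 68) - v = 53 - 1*569/8 = 53 - 569/8 = -145/8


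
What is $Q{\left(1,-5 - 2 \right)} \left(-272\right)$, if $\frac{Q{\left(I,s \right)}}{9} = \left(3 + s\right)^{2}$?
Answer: $-39168$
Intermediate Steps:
$Q{\left(I,s \right)} = 9 \left(3 + s\right)^{2}$
$Q{\left(1,-5 - 2 \right)} \left(-272\right) = 9 \left(3 - 7\right)^{2} \left(-272\right) = 9 \left(-4\right)^{2} \left(-272\right) = 9 \cdot 16 \left(-272\right) = 144 \left(-272\right) = -39168$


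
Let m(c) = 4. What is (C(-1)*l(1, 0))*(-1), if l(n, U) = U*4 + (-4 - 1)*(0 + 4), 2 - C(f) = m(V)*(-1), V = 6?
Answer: 120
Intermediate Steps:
C(f) = 6 (C(f) = 2 - 4*(-1) = 2 - 1*(-4) = 2 + 4 = 6)
l(n, U) = -20 + 4*U (l(n, U) = 4*U - 5*4 = 4*U - 20 = -20 + 4*U)
(C(-1)*l(1, 0))*(-1) = (6*(-20 + 4*0))*(-1) = (6*(-20 + 0))*(-1) = (6*(-20))*(-1) = -120*(-1) = 120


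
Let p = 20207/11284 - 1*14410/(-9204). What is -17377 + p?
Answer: -34699822427/1997268 ≈ -17374.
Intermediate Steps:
p = 6703609/1997268 (p = 20207*(1/11284) - 14410*(-1/9204) = 20207/11284 + 7205/4602 = 6703609/1997268 ≈ 3.3564)
-17377 + p = -17377 + 6703609/1997268 = -34699822427/1997268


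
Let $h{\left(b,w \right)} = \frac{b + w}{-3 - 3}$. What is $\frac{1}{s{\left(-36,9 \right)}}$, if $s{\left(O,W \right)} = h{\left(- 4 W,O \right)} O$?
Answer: $- \frac{1}{432} \approx -0.0023148$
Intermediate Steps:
$h{\left(b,w \right)} = - \frac{b}{6} - \frac{w}{6}$ ($h{\left(b,w \right)} = \frac{b + w}{-6} = \left(b + w\right) \left(- \frac{1}{6}\right) = - \frac{b}{6} - \frac{w}{6}$)
$s{\left(O,W \right)} = O \left(- \frac{O}{6} + \frac{2 W}{3}\right)$ ($s{\left(O,W \right)} = \left(- \frac{\left(-4\right) W}{6} - \frac{O}{6}\right) O = \left(\frac{2 W}{3} - \frac{O}{6}\right) O = \left(- \frac{O}{6} + \frac{2 W}{3}\right) O = O \left(- \frac{O}{6} + \frac{2 W}{3}\right)$)
$\frac{1}{s{\left(-36,9 \right)}} = \frac{1}{\frac{1}{6} \left(-36\right) \left(\left(-1\right) \left(-36\right) + 4 \cdot 9\right)} = \frac{1}{\frac{1}{6} \left(-36\right) \left(36 + 36\right)} = \frac{1}{\frac{1}{6} \left(-36\right) 72} = \frac{1}{-432} = - \frac{1}{432}$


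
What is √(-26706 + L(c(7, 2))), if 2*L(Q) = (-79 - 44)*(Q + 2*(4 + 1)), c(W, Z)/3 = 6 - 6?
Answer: I*√27321 ≈ 165.29*I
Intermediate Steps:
c(W, Z) = 0 (c(W, Z) = 3*(6 - 6) = 3*0 = 0)
L(Q) = -615 - 123*Q/2 (L(Q) = ((-79 - 44)*(Q + 2*(4 + 1)))/2 = (-123*(Q + 2*5))/2 = (-123*(Q + 10))/2 = (-123*(10 + Q))/2 = (-1230 - 123*Q)/2 = -615 - 123*Q/2)
√(-26706 + L(c(7, 2))) = √(-26706 + (-615 - 123/2*0)) = √(-26706 + (-615 + 0)) = √(-26706 - 615) = √(-27321) = I*√27321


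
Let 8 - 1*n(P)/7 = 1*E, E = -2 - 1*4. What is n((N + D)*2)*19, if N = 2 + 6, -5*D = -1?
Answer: 1862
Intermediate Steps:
D = ⅕ (D = -⅕*(-1) = ⅕ ≈ 0.20000)
E = -6 (E = -2 - 4 = -6)
N = 8
n(P) = 98 (n(P) = 56 - 7*(-6) = 56 + 42 = 98)
n((N + D)*2)*19 = 98*19 = 1862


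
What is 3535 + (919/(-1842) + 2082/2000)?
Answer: 3256234261/921000 ≈ 3535.5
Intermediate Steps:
3535 + (919/(-1842) + 2082/2000) = 3535 + (919*(-1/1842) + 2082*(1/2000)) = 3535 + (-919/1842 + 1041/1000) = 3535 + 499261/921000 = 3256234261/921000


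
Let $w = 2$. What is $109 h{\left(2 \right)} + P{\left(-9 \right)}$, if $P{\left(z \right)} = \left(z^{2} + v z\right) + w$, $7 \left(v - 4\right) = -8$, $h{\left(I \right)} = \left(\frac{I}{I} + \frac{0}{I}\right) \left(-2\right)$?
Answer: $- \frac{1125}{7} \approx -160.71$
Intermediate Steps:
$h{\left(I \right)} = -2$ ($h{\left(I \right)} = \left(1 + 0\right) \left(-2\right) = 1 \left(-2\right) = -2$)
$v = \frac{20}{7}$ ($v = 4 + \frac{1}{7} \left(-8\right) = 4 - \frac{8}{7} = \frac{20}{7} \approx 2.8571$)
$P{\left(z \right)} = 2 + z^{2} + \frac{20 z}{7}$ ($P{\left(z \right)} = \left(z^{2} + \frac{20 z}{7}\right) + 2 = 2 + z^{2} + \frac{20 z}{7}$)
$109 h{\left(2 \right)} + P{\left(-9 \right)} = 109 \left(-2\right) + \left(2 + \left(-9\right)^{2} + \frac{20}{7} \left(-9\right)\right) = -218 + \left(2 + 81 - \frac{180}{7}\right) = -218 + \frac{401}{7} = - \frac{1125}{7}$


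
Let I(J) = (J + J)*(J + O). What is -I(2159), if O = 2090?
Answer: -18347182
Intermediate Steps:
I(J) = 2*J*(2090 + J) (I(J) = (J + J)*(J + 2090) = (2*J)*(2090 + J) = 2*J*(2090 + J))
-I(2159) = -2*2159*(2090 + 2159) = -2*2159*4249 = -1*18347182 = -18347182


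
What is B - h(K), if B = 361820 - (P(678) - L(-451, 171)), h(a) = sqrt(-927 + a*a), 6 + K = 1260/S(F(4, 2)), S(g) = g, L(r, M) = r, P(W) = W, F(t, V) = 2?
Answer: 360691 - 3*sqrt(43161) ≈ 3.6007e+5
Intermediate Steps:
K = 624 (K = -6 + 1260/2 = -6 + 1260*(1/2) = -6 + 630 = 624)
h(a) = sqrt(-927 + a**2)
B = 360691 (B = 361820 - (678 - 1*(-451)) = 361820 - (678 + 451) = 361820 - 1*1129 = 361820 - 1129 = 360691)
B - h(K) = 360691 - sqrt(-927 + 624**2) = 360691 - sqrt(-927 + 389376) = 360691 - sqrt(388449) = 360691 - 3*sqrt(43161)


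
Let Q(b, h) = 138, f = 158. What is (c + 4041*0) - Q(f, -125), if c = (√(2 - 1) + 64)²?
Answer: 4087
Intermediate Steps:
c = 4225 (c = (√1 + 64)² = (1 + 64)² = 65² = 4225)
(c + 4041*0) - Q(f, -125) = (4225 + 4041*0) - 1*138 = (4225 + 0) - 138 = 4225 - 138 = 4087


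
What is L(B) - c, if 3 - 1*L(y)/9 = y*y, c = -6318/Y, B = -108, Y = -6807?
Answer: -238131387/2269 ≈ -1.0495e+5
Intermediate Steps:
c = 2106/2269 (c = -6318/(-6807) = -6318*(-1/6807) = 2106/2269 ≈ 0.92816)
L(y) = 27 - 9*y**2 (L(y) = 27 - 9*y*y = 27 - 9*y**2)
L(B) - c = (27 - 9*(-108)**2) - 1*2106/2269 = (27 - 9*11664) - 2106/2269 = (27 - 104976) - 2106/2269 = -104949 - 2106/2269 = -238131387/2269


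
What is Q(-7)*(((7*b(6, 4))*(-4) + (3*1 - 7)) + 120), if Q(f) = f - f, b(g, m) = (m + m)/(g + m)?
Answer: 0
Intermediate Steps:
b(g, m) = 2*m/(g + m) (b(g, m) = (2*m)/(g + m) = 2*m/(g + m))
Q(f) = 0
Q(-7)*(((7*b(6, 4))*(-4) + (3*1 - 7)) + 120) = 0*(((7*(2*4/(6 + 4)))*(-4) + (3*1 - 7)) + 120) = 0*(((7*(2*4/10))*(-4) + (3 - 7)) + 120) = 0*(((7*(2*4*(1/10)))*(-4) - 4) + 120) = 0*(((7*(4/5))*(-4) - 4) + 120) = 0*(((28/5)*(-4) - 4) + 120) = 0*((-112/5 - 4) + 120) = 0*(-132/5 + 120) = 0*(468/5) = 0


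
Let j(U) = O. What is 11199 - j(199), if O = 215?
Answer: 10984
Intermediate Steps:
j(U) = 215
11199 - j(199) = 11199 - 1*215 = 11199 - 215 = 10984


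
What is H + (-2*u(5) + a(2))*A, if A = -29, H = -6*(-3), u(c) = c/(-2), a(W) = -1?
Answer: -98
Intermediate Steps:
u(c) = -c/2 (u(c) = c*(-½) = -c/2)
H = 18
H + (-2*u(5) + a(2))*A = 18 + (-(-1)*5 - 1)*(-29) = 18 + (-2*(-5/2) - 1)*(-29) = 18 + (5 - 1)*(-29) = 18 + 4*(-29) = 18 - 116 = -98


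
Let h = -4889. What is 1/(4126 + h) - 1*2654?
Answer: -2025003/763 ≈ -2654.0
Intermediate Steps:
1/(4126 + h) - 1*2654 = 1/(4126 - 4889) - 1*2654 = 1/(-763) - 2654 = -1/763 - 2654 = -2025003/763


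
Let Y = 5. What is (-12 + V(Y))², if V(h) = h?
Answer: 49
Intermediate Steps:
(-12 + V(Y))² = (-12 + 5)² = (-7)² = 49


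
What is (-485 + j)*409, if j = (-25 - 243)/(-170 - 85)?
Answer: -50473463/255 ≈ -1.9794e+5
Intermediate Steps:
j = 268/255 (j = -268/(-255) = -268*(-1/255) = 268/255 ≈ 1.0510)
(-485 + j)*409 = (-485 + 268/255)*409 = -123407/255*409 = -50473463/255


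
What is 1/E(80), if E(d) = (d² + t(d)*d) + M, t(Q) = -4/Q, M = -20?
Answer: 1/6376 ≈ 0.00015684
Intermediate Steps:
E(d) = -24 + d² (E(d) = (d² + (-4/d)*d) - 20 = (d² - 4) - 20 = (-4 + d²) - 20 = -24 + d²)
1/E(80) = 1/(-24 + 80²) = 1/(-24 + 6400) = 1/6376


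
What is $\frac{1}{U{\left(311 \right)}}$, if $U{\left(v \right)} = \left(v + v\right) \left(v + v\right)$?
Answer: $\frac{1}{386884} \approx 2.5848 \cdot 10^{-6}$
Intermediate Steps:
$U{\left(v \right)} = 4 v^{2}$ ($U{\left(v \right)} = 2 v 2 v = 4 v^{2}$)
$\frac{1}{U{\left(311 \right)}} = \frac{1}{4 \cdot 311^{2}} = \frac{1}{4 \cdot 96721} = \frac{1}{386884}$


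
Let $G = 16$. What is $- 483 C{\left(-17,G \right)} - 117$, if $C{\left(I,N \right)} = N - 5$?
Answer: $-5430$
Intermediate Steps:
$C{\left(I,N \right)} = -5 + N$
$- 483 C{\left(-17,G \right)} - 117 = - 483 \left(-5 + 16\right) - 117 = \left(-483\right) 11 - 117 = -5313 - 117 = -5430$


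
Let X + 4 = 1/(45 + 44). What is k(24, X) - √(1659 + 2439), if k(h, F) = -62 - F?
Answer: -5163/89 - √4098 ≈ -122.03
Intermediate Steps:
X = -355/89 (X = -4 + 1/(45 + 44) = -4 + 1/89 = -355/89 ≈ -3.9888)
k(24, X) - √(1659 + 2439) = (-62 - 1*(-355/89)) - √(1659 + 2439) = (-62 + 355/89) - √4098 = -5163/89 - √4098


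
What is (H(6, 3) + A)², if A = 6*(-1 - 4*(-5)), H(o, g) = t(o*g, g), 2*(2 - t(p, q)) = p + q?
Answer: 44521/4 ≈ 11130.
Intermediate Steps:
t(p, q) = 2 - p/2 - q/2 (t(p, q) = 2 - (p + q)/2 = 2 + (-p/2 - q/2) = 2 - p/2 - q/2)
H(o, g) = 2 - g/2 - g*o/2 (H(o, g) = 2 - o*g/2 - g/2 = 2 - g*o/2 - g/2 = 2 - g/2 - g*o/2)
A = 114 (A = 6*(-1 + 20) = 6*19 = 114)
(H(6, 3) + A)² = ((2 - ½*3 - ½*3*6) + 114)² = ((2 - 3/2 - 9) + 114)² = (-17/2 + 114)² = (211/2)² = 44521/4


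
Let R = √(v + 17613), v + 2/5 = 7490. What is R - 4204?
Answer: -4204 + √627565/5 ≈ -4045.6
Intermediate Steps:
v = 37448/5 (v = -⅖ + 7490 = 37448/5 ≈ 7489.6)
R = √627565/5 (R = √(37448/5 + 17613) = √(125513/5) = √627565/5 ≈ 158.44)
R - 4204 = √627565/5 - 4204 = -4204 + √627565/5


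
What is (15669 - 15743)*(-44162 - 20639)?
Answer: 4795274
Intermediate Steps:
(15669 - 15743)*(-44162 - 20639) = -74*(-64801) = 4795274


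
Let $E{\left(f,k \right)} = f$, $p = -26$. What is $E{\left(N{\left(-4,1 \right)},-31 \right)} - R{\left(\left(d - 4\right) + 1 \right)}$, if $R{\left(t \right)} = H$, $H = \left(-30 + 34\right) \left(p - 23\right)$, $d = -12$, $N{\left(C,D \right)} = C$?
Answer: $192$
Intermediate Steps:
$H = -196$ ($H = \left(-30 + 34\right) \left(-26 - 23\right) = 4 \left(-49\right) = -196$)
$R{\left(t \right)} = -196$
$E{\left(N{\left(-4,1 \right)},-31 \right)} - R{\left(\left(d - 4\right) + 1 \right)} = -4 - -196 = -4 + 196 = 192$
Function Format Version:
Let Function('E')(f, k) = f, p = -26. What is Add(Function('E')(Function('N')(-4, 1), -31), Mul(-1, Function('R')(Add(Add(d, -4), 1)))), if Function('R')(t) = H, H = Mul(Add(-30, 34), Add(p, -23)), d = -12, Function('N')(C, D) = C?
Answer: 192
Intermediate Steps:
H = -196 (H = Mul(Add(-30, 34), Add(-26, -23)) = Mul(4, -49) = -196)
Function('R')(t) = -196
Add(Function('E')(Function('N')(-4, 1), -31), Mul(-1, Function('R')(Add(Add(d, -4), 1)))) = Add(-4, Mul(-1, -196)) = Add(-4, 196) = 192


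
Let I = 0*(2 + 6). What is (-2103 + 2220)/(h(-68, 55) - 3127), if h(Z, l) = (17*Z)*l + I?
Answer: -117/66707 ≈ -0.0017539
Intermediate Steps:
I = 0 (I = 0*8 = 0)
h(Z, l) = 17*Z*l (h(Z, l) = (17*Z)*l + 0 = 17*Z*l + 0 = 17*Z*l)
(-2103 + 2220)/(h(-68, 55) - 3127) = (-2103 + 2220)/(17*(-68)*55 - 3127) = 117/(-63580 - 3127) = 117/(-66707) = 117*(-1/66707) = -117/66707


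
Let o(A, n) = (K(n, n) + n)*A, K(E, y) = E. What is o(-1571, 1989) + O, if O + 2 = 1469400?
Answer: -4780040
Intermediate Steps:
O = 1469398 (O = -2 + 1469400 = 1469398)
o(A, n) = 2*A*n (o(A, n) = (n + n)*A = (2*n)*A = 2*A*n)
o(-1571, 1989) + O = 2*(-1571)*1989 + 1469398 = -6249438 + 1469398 = -4780040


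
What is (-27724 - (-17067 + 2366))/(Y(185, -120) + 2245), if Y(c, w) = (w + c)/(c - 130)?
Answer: -47751/8236 ≈ -5.7978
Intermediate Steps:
Y(c, w) = (c + w)/(-130 + c)
(-27724 - (-17067 + 2366))/(Y(185, -120) + 2245) = (-27724 - (-17067 + 2366))/((185 - 120)/(-130 + 185) + 2245) = (-27724 - 1*(-14701))/(65/55 + 2245) = (-27724 + 14701)/((1/55)*65 + 2245) = -13023/(13/11 + 2245) = -13023/24708/11 = -13023*11/24708 = -47751/8236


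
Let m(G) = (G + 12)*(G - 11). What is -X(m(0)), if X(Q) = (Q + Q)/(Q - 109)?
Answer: -264/241 ≈ -1.0954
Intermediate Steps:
m(G) = (-11 + G)*(12 + G) (m(G) = (12 + G)*(-11 + G) = (-11 + G)*(12 + G))
X(Q) = 2*Q/(-109 + Q) (X(Q) = (2*Q)/(-109 + Q) = 2*Q/(-109 + Q))
-X(m(0)) = -2*(-132 + 0 + 0**2)/(-109 + (-132 + 0 + 0**2)) = -2*(-132 + 0 + 0)/(-109 + (-132 + 0 + 0)) = -2*(-132)/(-109 - 132) = -2*(-132)/(-241) = -2*(-132)*(-1)/241 = -1*264/241 = -264/241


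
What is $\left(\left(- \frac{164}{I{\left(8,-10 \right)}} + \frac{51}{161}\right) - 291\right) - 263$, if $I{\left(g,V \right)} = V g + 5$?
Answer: $- \frac{6659321}{12075} \approx -551.5$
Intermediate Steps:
$I{\left(g,V \right)} = 5 + V g$
$\left(\left(- \frac{164}{I{\left(8,-10 \right)}} + \frac{51}{161}\right) - 291\right) - 263 = \left(\left(- \frac{164}{5 - 80} + \frac{51}{161}\right) - 291\right) - 263 = \left(\left(- \frac{164}{5 - 80} + 51 \cdot \frac{1}{161}\right) - 291\right) - 263 = \left(\left(- \frac{164}{-75} + \frac{51}{161}\right) - 291\right) - 263 = \left(\left(\left(-164\right) \left(- \frac{1}{75}\right) + \frac{51}{161}\right) - 291\right) - 263 = \left(\left(\frac{164}{75} + \frac{51}{161}\right) - 291\right) - 263 = \left(\frac{30229}{12075} - 291\right) - 263 = - \frac{3483596}{12075} - 263 = - \frac{6659321}{12075}$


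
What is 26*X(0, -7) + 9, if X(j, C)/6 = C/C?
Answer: 165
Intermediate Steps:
X(j, C) = 6 (X(j, C) = 6*(C/C) = 6*1 = 6)
26*X(0, -7) + 9 = 26*6 + 9 = 156 + 9 = 165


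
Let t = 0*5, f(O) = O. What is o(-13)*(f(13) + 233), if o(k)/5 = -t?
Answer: 0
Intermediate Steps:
t = 0
o(k) = 0 (o(k) = 5*(-1*0) = 5*0 = 0)
o(-13)*(f(13) + 233) = 0*(13 + 233) = 0*246 = 0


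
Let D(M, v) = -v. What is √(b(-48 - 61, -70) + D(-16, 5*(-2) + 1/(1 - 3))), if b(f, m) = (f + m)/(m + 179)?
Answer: √420958/218 ≈ 2.9762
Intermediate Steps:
b(f, m) = (f + m)/(179 + m)
√(b(-48 - 61, -70) + D(-16, 5*(-2) + 1/(1 - 3))) = √(((-48 - 61) - 70)/(179 - 70) - (5*(-2) + 1/(1 - 3))) = √((-109 - 70)/109 - (-10 + 1/(-2))) = √((1/109)*(-179) - (-10 - ½)) = √(-179/109 - 1*(-21/2)) = √(-179/109 + 21/2) = √(1931/218) = √420958/218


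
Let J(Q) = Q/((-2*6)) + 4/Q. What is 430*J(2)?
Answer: 2365/3 ≈ 788.33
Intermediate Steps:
J(Q) = 4/Q - Q/12 (J(Q) = Q/(-12) + 4/Q = Q*(-1/12) + 4/Q = -Q/12 + 4/Q = 4/Q - Q/12)
430*J(2) = 430*(4/2 - 1/12*2) = 430*(4*(½) - ⅙) = 430*(2 - ⅙) = 430*(11/6) = 2365/3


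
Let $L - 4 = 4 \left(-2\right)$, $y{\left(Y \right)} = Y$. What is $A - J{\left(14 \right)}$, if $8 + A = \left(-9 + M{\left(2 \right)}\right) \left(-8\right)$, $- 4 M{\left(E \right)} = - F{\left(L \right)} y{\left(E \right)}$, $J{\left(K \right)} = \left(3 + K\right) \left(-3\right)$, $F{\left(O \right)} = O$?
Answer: $131$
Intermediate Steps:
$L = -4$ ($L = 4 + 4 \left(-2\right) = 4 - 8 = -4$)
$J{\left(K \right)} = -9 - 3 K$
$M{\left(E \right)} = - E$ ($M{\left(E \right)} = - \frac{\left(-1\right) \left(- 4 E\right)}{4} = - \frac{4 E}{4} = - E$)
$A = 80$ ($A = -8 + \left(-9 - 2\right) \left(-8\right) = -8 - -88 = -8 + 88 = 80$)
$A - J{\left(14 \right)} = 80 - \left(-9 - 42\right) = 80 - -51 = 80 + 51 = 131$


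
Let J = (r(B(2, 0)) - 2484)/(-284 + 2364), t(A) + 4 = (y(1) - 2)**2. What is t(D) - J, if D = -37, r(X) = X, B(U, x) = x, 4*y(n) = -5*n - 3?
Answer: 6861/520 ≈ 13.194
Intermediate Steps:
y(n) = -3/4 - 5*n/4 (y(n) = (-5*n - 3)/4 = (-3 - 5*n)/4 = -3/4 - 5*n/4)
t(A) = 12 (t(A) = -4 + ((-3/4 - 5/4*1) - 2)**2 = -4 + ((-3/4 - 5/4) - 2)**2 = -4 + (-2 - 2)**2 = -4 + (-4)**2 = -4 + 16 = 12)
J = -621/520 (J = (0 - 2484)/(-284 + 2364) = -2484/2080 = -2484*1/2080 = -621/520 ≈ -1.1942)
t(D) - J = 12 - 1*(-621/520) = 12 + 621/520 = 6861/520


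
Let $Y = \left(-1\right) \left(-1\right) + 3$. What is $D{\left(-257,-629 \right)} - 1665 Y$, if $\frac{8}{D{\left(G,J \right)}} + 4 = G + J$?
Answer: $- \frac{2963704}{445} \approx -6660.0$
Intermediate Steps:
$D{\left(G,J \right)} = \frac{8}{-4 + G + J}$ ($D{\left(G,J \right)} = \frac{8}{-4 + \left(G + J\right)} = \frac{8}{-4 + G + J}$)
$Y = 4$ ($Y = 1 + 3 = 4$)
$D{\left(-257,-629 \right)} - 1665 Y = \frac{8}{-4 - 257 - 629} - 1665 \cdot 4 = \frac{8}{-890} - 6660 = 8 \left(- \frac{1}{890}\right) - 6660 = - \frac{4}{445} - 6660 = - \frac{2963704}{445}$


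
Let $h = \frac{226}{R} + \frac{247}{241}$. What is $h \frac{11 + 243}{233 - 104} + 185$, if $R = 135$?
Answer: $\frac{798751769}{4197015} \approx 190.31$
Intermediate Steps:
$h = \frac{87811}{32535}$ ($h = \frac{226}{135} + \frac{247}{241} = \frac{87811}{32535} \approx 2.699$)
$h \frac{11 + 243}{233 - 104} + 185 = \frac{87811 \frac{11 + 243}{233 - 104}}{32535} + 185 = \frac{87811 \cdot \frac{254}{129}}{32535} + 185 = \frac{87811 \cdot 254 \cdot \frac{1}{129}}{32535} + 185 = \frac{87811}{32535} \cdot \frac{254}{129} + 185 = \frac{22303994}{4197015} + 185 = \frac{798751769}{4197015}$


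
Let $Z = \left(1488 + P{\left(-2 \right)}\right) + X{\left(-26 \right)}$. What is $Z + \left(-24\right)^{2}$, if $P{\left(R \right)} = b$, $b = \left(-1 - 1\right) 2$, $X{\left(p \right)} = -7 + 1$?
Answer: $2054$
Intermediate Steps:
$X{\left(p \right)} = -6$
$b = -4$ ($b = \left(-2\right) 2 = -4$)
$P{\left(R \right)} = -4$
$Z = 1478$ ($Z = \left(1488 - 4\right) - 6 = 1484 - 6 = 1478$)
$Z + \left(-24\right)^{2} = 1478 + \left(-24\right)^{2} = 1478 + 576 = 2054$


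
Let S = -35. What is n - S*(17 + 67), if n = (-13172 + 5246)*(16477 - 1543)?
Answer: -118363944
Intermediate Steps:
n = -118366884 (n = -7926*14934 = -118366884)
n - S*(17 + 67) = -118366884 - (-35)*(17 + 67) = -118366884 - (-35)*84 = -118366884 - 1*(-2940) = -118366884 + 2940 = -118363944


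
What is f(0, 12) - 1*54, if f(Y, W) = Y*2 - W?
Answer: -66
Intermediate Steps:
f(Y, W) = -W + 2*Y (f(Y, W) = 2*Y - W = -W + 2*Y)
f(0, 12) - 1*54 = (-1*12 + 2*0) - 1*54 = (-12 + 0) - 54 = -12 - 54 = -66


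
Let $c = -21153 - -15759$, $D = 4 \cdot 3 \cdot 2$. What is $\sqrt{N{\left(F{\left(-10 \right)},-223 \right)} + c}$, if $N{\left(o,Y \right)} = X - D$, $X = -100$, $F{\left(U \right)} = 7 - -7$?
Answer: $i \sqrt{5518} \approx 74.283 i$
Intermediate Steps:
$F{\left(U \right)} = 14$ ($F{\left(U \right)} = 7 + 7 = 14$)
$D = 24$ ($D = 12 \cdot 2 = 24$)
$c = -5394$ ($c = -21153 + 15759 = -5394$)
$N{\left(o,Y \right)} = -124$ ($N{\left(o,Y \right)} = -100 - 24 = -124$)
$\sqrt{N{\left(F{\left(-10 \right)},-223 \right)} + c} = \sqrt{-124 - 5394} = \sqrt{-5518} = i \sqrt{5518}$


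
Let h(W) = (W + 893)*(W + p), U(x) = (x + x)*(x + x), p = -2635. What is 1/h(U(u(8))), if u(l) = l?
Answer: -1/2733471 ≈ -3.6584e-7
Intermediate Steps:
U(x) = 4*x² (U(x) = (2*x)*(2*x) = 4*x²)
h(W) = (-2635 + W)*(893 + W) (h(W) = (W + 893)*(W - 2635) = (893 + W)*(-2635 + W) = (-2635 + W)*(893 + W))
1/h(U(u(8))) = 1/(-2353055 + (4*8²)² - 6968*8²) = 1/(-2353055 + (4*64)² - 6968*64) = 1/(-2353055 + 256² - 1742*256) = 1/(-2353055 + 65536 - 445952) = 1/(-2733471) = -1/2733471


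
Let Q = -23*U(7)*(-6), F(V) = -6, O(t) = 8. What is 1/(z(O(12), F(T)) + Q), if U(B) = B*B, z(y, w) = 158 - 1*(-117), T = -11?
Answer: 1/7037 ≈ 0.00014211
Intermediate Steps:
z(y, w) = 275 (z(y, w) = 158 + 117 = 275)
U(B) = B²
Q = 6762 (Q = -23*7²*(-6) = -23*49*(-6) = -1127*(-6) = 6762)
1/(z(O(12), F(T)) + Q) = 1/(275 + 6762) = 1/7037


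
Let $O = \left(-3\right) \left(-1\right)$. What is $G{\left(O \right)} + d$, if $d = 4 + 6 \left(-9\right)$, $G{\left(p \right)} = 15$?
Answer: $-35$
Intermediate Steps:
$O = 3$
$d = -50$ ($d = 4 - 54 = -50$)
$G{\left(O \right)} + d = 15 - 50 = -35$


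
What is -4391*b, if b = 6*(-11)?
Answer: 289806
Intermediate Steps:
b = -66
-4391*b = -4391*(-66) = 289806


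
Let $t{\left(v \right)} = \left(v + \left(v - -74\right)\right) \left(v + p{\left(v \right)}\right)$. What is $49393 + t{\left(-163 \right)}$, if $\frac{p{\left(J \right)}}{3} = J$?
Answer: $213697$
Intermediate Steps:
$p{\left(J \right)} = 3 J$
$t{\left(v \right)} = 4 v \left(74 + 2 v\right)$ ($t{\left(v \right)} = \left(v + \left(v - -74\right)\right) \left(v + 3 v\right) = \left(v + \left(v + 74\right)\right) 4 v = \left(v + \left(74 + v\right)\right) 4 v = \left(74 + 2 v\right) 4 v = 4 v \left(74 + 2 v\right)$)
$49393 + t{\left(-163 \right)} = 49393 + 8 \left(-163\right) \left(37 - 163\right) = 49393 + 8 \left(-163\right) \left(-126\right) = 49393 + 164304 = 213697$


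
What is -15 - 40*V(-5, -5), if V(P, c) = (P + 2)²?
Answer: -375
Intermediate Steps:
V(P, c) = (2 + P)²
-15 - 40*V(-5, -5) = -15 - 40*(2 - 5)² = -15 - 40*(-3)² = -15 - 40*9 = -15 - 360 = -375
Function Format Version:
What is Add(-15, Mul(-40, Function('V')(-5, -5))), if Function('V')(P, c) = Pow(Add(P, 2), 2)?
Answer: -375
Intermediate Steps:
Function('V')(P, c) = Pow(Add(2, P), 2)
Add(-15, Mul(-40, Function('V')(-5, -5))) = Add(-15, Mul(-40, Pow(Add(2, -5), 2))) = Add(-15, Mul(-40, Pow(-3, 2))) = Add(-15, Mul(-40, 9)) = Add(-15, -360) = -375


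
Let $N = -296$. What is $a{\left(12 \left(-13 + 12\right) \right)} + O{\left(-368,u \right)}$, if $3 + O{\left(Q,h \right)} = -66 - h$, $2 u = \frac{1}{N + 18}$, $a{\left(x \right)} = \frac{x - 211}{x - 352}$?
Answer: $- \frac{865009}{12649} \approx -68.385$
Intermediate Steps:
$a{\left(x \right)} = \frac{-211 + x}{-352 + x}$
$u = - \frac{1}{556}$ ($u = \frac{1}{2 \left(-296 + 18\right)} = \frac{1}{2 \left(-278\right)} = \frac{1}{2} \left(- \frac{1}{278}\right) = - \frac{1}{556} \approx -0.0017986$)
$O{\left(Q,h \right)} = -69 - h$ ($O{\left(Q,h \right)} = -3 - \left(66 + h\right) = -69 - h$)
$a{\left(12 \left(-13 + 12\right) \right)} + O{\left(-368,u \right)} = \frac{-211 + 12 \left(-13 + 12\right)}{-352 + 12 \left(-13 + 12\right)} - \frac{38363}{556} = \frac{-211 + 12 \left(-1\right)}{-352 + 12 \left(-1\right)} + \left(-69 + \frac{1}{556}\right) = \frac{-211 - 12}{-352 - 12} - \frac{38363}{556} = \frac{1}{-364} \left(-223\right) - \frac{38363}{556} = \left(- \frac{1}{364}\right) \left(-223\right) - \frac{38363}{556} = \frac{223}{364} - \frac{38363}{556} = - \frac{865009}{12649}$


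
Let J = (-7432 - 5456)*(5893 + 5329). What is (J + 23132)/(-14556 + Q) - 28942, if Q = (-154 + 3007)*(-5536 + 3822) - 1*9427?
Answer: -142077105546/4914025 ≈ -28913.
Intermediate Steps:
J = -144629136 (J = -12888*11222 = -144629136)
Q = -4899469 (Q = 2853*(-1714) - 9427 = -4890042 - 9427 = -4899469)
(J + 23132)/(-14556 + Q) - 28942 = (-144629136 + 23132)/(-14556 - 4899469) - 28942 = -144606004/(-4914025) - 28942 = -144606004*(-1/4914025) - 28942 = 144606004/4914025 - 28942 = -142077105546/4914025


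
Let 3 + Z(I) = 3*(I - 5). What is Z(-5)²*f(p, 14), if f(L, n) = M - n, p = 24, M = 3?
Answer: -11979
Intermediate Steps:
f(L, n) = 3 - n
Z(I) = -18 + 3*I (Z(I) = -3 + 3*(I - 5) = -3 + 3*(-5 + I) = -3 + (-15 + 3*I) = -18 + 3*I)
Z(-5)²*f(p, 14) = (-18 + 3*(-5))²*(3 - 1*14) = (-18 - 15)²*(3 - 14) = (-33)²*(-11) = 1089*(-11) = -11979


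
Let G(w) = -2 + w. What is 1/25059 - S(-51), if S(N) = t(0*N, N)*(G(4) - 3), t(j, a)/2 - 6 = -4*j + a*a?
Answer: 130657627/25059 ≈ 5214.0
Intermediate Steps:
t(j, a) = 12 - 8*j + 2*a² (t(j, a) = 12 + 2*(-4*j + a*a) = 12 + 2*(-4*j + a²) = 12 + 2*(a² - 4*j) = 12 + (-8*j + 2*a²) = 12 - 8*j + 2*a²)
S(N) = -12 - 2*N² (S(N) = (12 - 0*N + 2*N²)*((-2 + 4) - 3) = (12 - 8*0 + 2*N²)*(2 - 3) = (12 + 0 + 2*N²)*(-1) = (12 + 2*N²)*(-1) = -12 - 2*N²)
1/25059 - S(-51) = 1/25059 - (-12 - 2*(-51)²) = 1/25059 - (-12 - 2*2601) = 1/25059 - (-12 - 5202) = 1/25059 - 1*(-5214) = 1/25059 + 5214 = 130657627/25059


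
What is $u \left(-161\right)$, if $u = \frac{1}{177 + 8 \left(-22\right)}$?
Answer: $-161$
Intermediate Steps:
$u = 1$ ($u = \frac{1}{177 - 176} = 1^{-1} = 1$)
$u \left(-161\right) = 1 \left(-161\right) = -161$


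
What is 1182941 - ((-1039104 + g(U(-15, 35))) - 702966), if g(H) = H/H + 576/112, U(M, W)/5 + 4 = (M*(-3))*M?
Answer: 20475034/7 ≈ 2.9250e+6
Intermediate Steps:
U(M, W) = -20 - 15*M² (U(M, W) = -20 + 5*((M*(-3))*M) = -20 + 5*((-3*M)*M) = -20 + 5*(-3*M²) = -20 - 15*M²)
g(H) = 43/7 (g(H) = 1 + 576*(1/112) = 1 + 36/7 = 43/7)
1182941 - ((-1039104 + g(U(-15, 35))) - 702966) = 1182941 - ((-1039104 + 43/7) - 702966) = 1182941 - (-7273685/7 - 702966) = 1182941 - 1*(-12194447/7) = 1182941 + 12194447/7 = 20475034/7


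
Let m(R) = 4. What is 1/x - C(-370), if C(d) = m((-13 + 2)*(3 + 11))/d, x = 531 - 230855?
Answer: 460463/42609940 ≈ 0.010806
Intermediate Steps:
x = -230324
C(d) = 4/d
1/x - C(-370) = 1/(-230324) - 4/(-370) = -1/230324 - 4*(-1)/370 = -1/230324 - 1*(-2/185) = -1/230324 + 2/185 = 460463/42609940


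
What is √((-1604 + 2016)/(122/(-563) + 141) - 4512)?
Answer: 2*I*√41904408511/6097 ≈ 67.15*I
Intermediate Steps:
√((-1604 + 2016)/(122/(-563) + 141) - 4512) = √(412/(122*(-1/563) + 141) - 4512) = √(412/(-122/563 + 141) - 4512) = √(412/(79261/563) - 4512) = √(412*(563/79261) - 4512) = √(231956/79261 - 4512) = √(-357393676/79261) = 2*I*√41904408511/6097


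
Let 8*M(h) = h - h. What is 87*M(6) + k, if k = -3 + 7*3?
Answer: 18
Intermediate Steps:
M(h) = 0 (M(h) = (h - h)/8 = (1/8)*0 = 0)
k = 18 (k = -3 + 21 = 18)
87*M(6) + k = 87*0 + 18 = 0 + 18 = 18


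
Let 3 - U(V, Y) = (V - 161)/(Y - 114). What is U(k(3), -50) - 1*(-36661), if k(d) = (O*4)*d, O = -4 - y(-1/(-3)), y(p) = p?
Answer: 6012683/164 ≈ 36663.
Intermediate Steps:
O = -13/3 (O = -4 - (-1)/(-3) = -4 - (-1)*(-1)/3 = -4 - 1*⅓ = -4 - ⅓ = -13/3 ≈ -4.3333)
k(d) = -52*d/3 (k(d) = (-13/3*4)*d = -52*d/3)
U(V, Y) = 3 - (-161 + V)/(-114 + Y) (U(V, Y) = 3 - (V - 161)/(Y - 114) = 3 - (-161 + V)/(-114 + Y))
U(k(3), -50) - 1*(-36661) = (-181 - (-52)*3/3 + 3*(-50))/(-114 - 50) - 1*(-36661) = (-181 - 1*(-52) - 150)/(-164) + 36661 = -(-181 + 52 - 150)/164 + 36661 = -1/164*(-279) + 36661 = 279/164 + 36661 = 6012683/164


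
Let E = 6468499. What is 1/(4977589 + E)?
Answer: 1/11446088 ≈ 8.7366e-8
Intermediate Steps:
1/(4977589 + E) = 1/(4977589 + 6468499) = 1/11446088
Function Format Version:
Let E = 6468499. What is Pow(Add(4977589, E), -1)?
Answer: Rational(1, 11446088) ≈ 8.7366e-8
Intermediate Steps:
Pow(Add(4977589, E), -1) = Pow(Add(4977589, 6468499), -1) = Pow(11446088, -1) = Rational(1, 11446088)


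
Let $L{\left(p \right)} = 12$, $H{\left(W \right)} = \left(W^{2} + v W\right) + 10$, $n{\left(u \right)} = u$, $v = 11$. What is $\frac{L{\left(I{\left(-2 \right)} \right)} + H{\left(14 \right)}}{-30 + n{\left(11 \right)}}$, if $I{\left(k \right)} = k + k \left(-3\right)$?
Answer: $- \frac{372}{19} \approx -19.579$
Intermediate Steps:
$I{\left(k \right)} = - 2 k$ ($I{\left(k \right)} = k - 3 k = - 2 k$)
$H{\left(W \right)} = 10 + W^{2} + 11 W$ ($H{\left(W \right)} = \left(W^{2} + 11 W\right) + 10 = 10 + W^{2} + 11 W$)
$\frac{L{\left(I{\left(-2 \right)} \right)} + H{\left(14 \right)}}{-30 + n{\left(11 \right)}} = \frac{12 + \left(10 + 14^{2} + 11 \cdot 14\right)}{-30 + 11} = \frac{12 + \left(10 + 196 + 154\right)}{-19} = \left(12 + 360\right) \left(- \frac{1}{19}\right) = 372 \left(- \frac{1}{19}\right) = - \frac{372}{19}$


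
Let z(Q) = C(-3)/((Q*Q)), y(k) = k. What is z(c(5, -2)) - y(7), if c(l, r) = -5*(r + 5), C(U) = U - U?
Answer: -7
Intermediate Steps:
C(U) = 0
c(l, r) = -25 - 5*r (c(l, r) = -5*(5 + r) = -25 - 5*r)
z(Q) = 0 (z(Q) = 0/((Q*Q)) = 0/(Q**2) = 0/Q**2 = 0)
z(c(5, -2)) - y(7) = 0 - 1*7 = 0 - 7 = -7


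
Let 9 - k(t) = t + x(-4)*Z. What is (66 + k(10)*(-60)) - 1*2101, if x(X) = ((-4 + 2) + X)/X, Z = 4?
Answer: -1615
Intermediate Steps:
x(X) = (-2 + X)/X
k(t) = 3 - t (k(t) = 9 - (t + ((-2 - 4)/(-4))*4) = 9 - (t - ¼*(-6)*4) = 9 - (t + (3/2)*4) = 9 - (t + 6) = 9 - (6 + t) = 9 + (-6 - t) = 3 - t)
(66 + k(10)*(-60)) - 1*2101 = (66 + (3 - 1*10)*(-60)) - 1*2101 = (66 + (3 - 10)*(-60)) - 2101 = (66 - 7*(-60)) - 2101 = (66 + 420) - 2101 = 486 - 2101 = -1615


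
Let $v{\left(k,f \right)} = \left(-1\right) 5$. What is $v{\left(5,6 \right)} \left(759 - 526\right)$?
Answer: $-1165$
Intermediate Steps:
$v{\left(k,f \right)} = -5$
$v{\left(5,6 \right)} \left(759 - 526\right) = - 5 \left(759 - 526\right) = \left(-5\right) 233 = -1165$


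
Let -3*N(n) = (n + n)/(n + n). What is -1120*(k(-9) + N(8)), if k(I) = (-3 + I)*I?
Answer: -361760/3 ≈ -1.2059e+5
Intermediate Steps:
k(I) = I*(-3 + I)
N(n) = -1/3 (N(n) = -(n + n)/(3*(n + n)) = -2*n/(3*(2*n)) = -2*n*1/(2*n)/3 = -1/3*1 = -1/3)
-1120*(k(-9) + N(8)) = -1120*(-9*(-3 - 9) - 1/3) = -1120*(-9*(-12) - 1/3) = -1120*(108 - 1/3) = -1120*323/3 = -361760/3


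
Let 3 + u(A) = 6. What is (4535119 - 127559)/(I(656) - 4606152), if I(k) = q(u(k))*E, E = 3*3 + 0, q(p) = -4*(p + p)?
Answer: -550945/575796 ≈ -0.95684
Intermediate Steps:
u(A) = 3 (u(A) = -3 + 6 = 3)
q(p) = -8*p
E = 9 (E = 9 + 0 = 9)
I(k) = -216 (I(k) = -8*3*9 = -24*9 = -216)
(4535119 - 127559)/(I(656) - 4606152) = (4535119 - 127559)/(-216 - 4606152) = 4407560/(-4606368) = 4407560*(-1/4606368) = -550945/575796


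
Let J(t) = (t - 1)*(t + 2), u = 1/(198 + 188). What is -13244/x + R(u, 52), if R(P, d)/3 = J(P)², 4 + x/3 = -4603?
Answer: 3966339759168479/306823546589136 ≈ 12.927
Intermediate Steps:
x = -13821 (x = -12 + 3*(-4603) = -12 - 13809 = -13821)
u = 1/386 ≈ 0.0025907
J(t) = (-1 + t)*(2 + t)
R(P, d) = 3*(-2 + P + P²)²
-13244/x + R(u, 52) = -13244/(-13821) + 3*(-2 + 1/386 + (1/386)²)² = -13244*(-1/13821) + 3*(-2 + 1/386 + 1/148996)² = 13244/13821 + 3*(-297605/148996)² = 13244/13821 + 3*(88568736025/22199808016) = 13244/13821 + 265706208075/22199808016 = 3966339759168479/306823546589136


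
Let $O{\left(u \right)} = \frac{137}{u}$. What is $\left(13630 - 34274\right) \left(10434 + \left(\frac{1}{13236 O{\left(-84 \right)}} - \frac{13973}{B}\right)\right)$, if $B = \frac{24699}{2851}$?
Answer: $- \frac{679660501401515920}{3732290589} \approx -1.821 \cdot 10^{8}$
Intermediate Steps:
$B = \frac{24699}{2851}$ ($B = 24699 \cdot \frac{1}{2851} = \frac{24699}{2851} \approx 8.6633$)
$\left(13630 - 34274\right) \left(10434 + \left(\frac{1}{13236 O{\left(-84 \right)}} - \frac{13973}{B}\right)\right) = \left(13630 - 34274\right) \left(10434 - \left(\frac{39837023}{24699} - \frac{1}{13236 \frac{137}{-84}}\right)\right) = - 20644 \left(10434 + \left(\frac{1}{13236 \cdot 137 \left(- \frac{1}{84}\right)} - \frac{39837023}{24699}\right)\right) = - 20644 \left(10434 - \left(\frac{39837023}{24699} - \frac{1}{13236 \left(- \frac{137}{84}\right)}\right)\right) = - 20644 \left(10434 + \left(\frac{1}{13236} \left(- \frac{84}{137}\right) - \frac{39837023}{24699}\right)\right) = - 20644 \left(10434 - \frac{6019812555446}{3732290589}\right) = \left(-20644\right) \frac{32922907450180}{3732290589} = - \frac{679660501401515920}{3732290589}$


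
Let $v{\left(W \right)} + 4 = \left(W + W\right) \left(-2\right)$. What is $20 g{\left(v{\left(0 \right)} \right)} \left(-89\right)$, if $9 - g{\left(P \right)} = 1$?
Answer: $-14240$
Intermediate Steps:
$v{\left(W \right)} = -4 - 4 W$ ($v{\left(W \right)} = -4 + \left(W + W\right) \left(-2\right) = -4 + 2 W \left(-2\right) = -4 - 4 W$)
$g{\left(P \right)} = 8$ ($g{\left(P \right)} = 9 - 1 = 8$)
$20 g{\left(v{\left(0 \right)} \right)} \left(-89\right) = 20 \cdot 8 \left(-89\right) = 160 \left(-89\right) = -14240$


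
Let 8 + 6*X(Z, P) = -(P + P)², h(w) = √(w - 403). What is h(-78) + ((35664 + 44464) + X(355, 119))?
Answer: 70686 + I*√481 ≈ 70686.0 + 21.932*I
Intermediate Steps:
h(w) = √(-403 + w)
X(Z, P) = -4/3 - 2*P²/3 (X(Z, P) = -4/3 + (-(P + P)²)/6 = -4/3 + (-(2*P)²)/6 = -4/3 + (-4*P²)/6 = -4/3 - 2*P²/3)
h(-78) + ((35664 + 44464) + X(355, 119)) = √(-403 - 78) + ((35664 + 44464) + (-4/3 - ⅔*119²)) = √(-481) + (80128 + (-4/3 - ⅔*14161)) = I*√481 + (80128 + (-4/3 - 28322/3)) = I*√481 + (80128 - 9442) = I*√481 + 70686 = 70686 + I*√481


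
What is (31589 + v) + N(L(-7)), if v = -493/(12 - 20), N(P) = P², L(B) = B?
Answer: 253597/8 ≈ 31700.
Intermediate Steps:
v = 493/8 (v = -493/(-8) = -⅛*(-493) = 493/8 ≈ 61.625)
(31589 + v) + N(L(-7)) = (31589 + 493/8) + (-7)² = 253205/8 + 49 = 253597/8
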